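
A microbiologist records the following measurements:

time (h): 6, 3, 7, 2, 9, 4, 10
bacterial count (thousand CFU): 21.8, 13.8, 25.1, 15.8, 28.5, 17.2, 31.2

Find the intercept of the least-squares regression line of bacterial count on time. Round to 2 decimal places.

n = 7, Σx = 41, Σy = 153.4, Σxy = 1016.8, Σx² = 295
Sxx = Σx² − (Σx)²/n = 295 − 240.142857 = 54.857143
Sxy = Σxy − (Σx)(Σy)/n = 1016.8 − 898.485714 = 118.314286
b = Sxy/Sxx = 118.314286/54.857143 = 2.156771
a = ȳ − b·x̄ = 21.914286 − 2.156771·5.857143 = 9.281771

9.28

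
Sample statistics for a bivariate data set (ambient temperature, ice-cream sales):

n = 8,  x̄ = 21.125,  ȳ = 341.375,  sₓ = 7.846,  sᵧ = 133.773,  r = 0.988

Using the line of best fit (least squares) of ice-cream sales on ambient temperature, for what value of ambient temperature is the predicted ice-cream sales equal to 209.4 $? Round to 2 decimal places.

13.29

b = r · sᵧ/sₓ = 0.988 · 133.773/7.846 = 16.845236
a = ȳ − b·x̄ = 341.375 − 16.845236·21.125 = -14.480617
Set a + b·x = 209.4: x = (209.4 − (-14.480617)) / 16.845236 = 13.290441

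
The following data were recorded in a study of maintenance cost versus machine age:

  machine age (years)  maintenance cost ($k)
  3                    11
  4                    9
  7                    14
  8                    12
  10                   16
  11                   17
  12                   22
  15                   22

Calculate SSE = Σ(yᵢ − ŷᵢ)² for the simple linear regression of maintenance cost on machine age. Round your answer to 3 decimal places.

n = 8, Σx = 70, Σy = 123, Σxy = 1204, Σx² = 728, Σy² = 2055
Sxx = Σx² − (Σx)²/n = 728 − 612.5 = 115.5
Sxy = Σxy − (Σx)(Σy)/n = 1204 − 1076.25 = 127.75
Syy = Σy² − (Σy)²/n = 2055 − 1891.125 = 163.875
b = Sxy/Sxx = 127.75/115.5 = 1.106061
SSE = Syy − b·Sxy = 163.875 − 1.106061·127.75 = 22.575758

22.576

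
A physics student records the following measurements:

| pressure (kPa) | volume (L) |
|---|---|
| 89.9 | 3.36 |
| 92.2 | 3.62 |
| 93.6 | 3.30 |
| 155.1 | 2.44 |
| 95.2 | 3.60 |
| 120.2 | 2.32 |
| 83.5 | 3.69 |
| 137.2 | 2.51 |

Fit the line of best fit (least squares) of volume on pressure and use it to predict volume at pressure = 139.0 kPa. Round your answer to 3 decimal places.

n = 8, Σx = 866.9, Σy = 24.84, Σxy = 2597.223, Σx² = 98706.99
Sxx = Σx² − (Σx)²/n = 98706.99 − 93939.45125 = 4767.53875
Sxy = Σxy − (Σx)(Σy)/n = 2597.223 − 2691.7245 = -94.5015
b = Sxy/Sxx = -94.5015/4767.53875 = -0.019822
a = ȳ − b·x̄ = 3.105 − (-0.019822)·108.3625 = 5.252947
ŷ(139.0) = a + b·139.0 = 5.252947 + (-0.019822)·139 = 2.497708

2.498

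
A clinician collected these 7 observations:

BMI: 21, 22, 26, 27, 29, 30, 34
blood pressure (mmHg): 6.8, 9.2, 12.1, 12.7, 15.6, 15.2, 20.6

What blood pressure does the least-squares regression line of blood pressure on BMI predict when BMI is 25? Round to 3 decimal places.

11.202

n = 7, Σx = 189, Σy = 92.2, Σxy = 2611.5, Σx² = 5227
Sxx = Σx² − (Σx)²/n = 5227 − 5103 = 124
Sxy = Σxy − (Σx)(Σy)/n = 2611.5 − 2489.4 = 122.1
b = Sxy/Sxx = 122.1/124 = 0.984677
a = ȳ − b·x̄ = 13.171429 − 0.984677·27 = -13.414862
ŷ(25) = a + b·25 = -13.414862 + 0.984677·25 = 11.202074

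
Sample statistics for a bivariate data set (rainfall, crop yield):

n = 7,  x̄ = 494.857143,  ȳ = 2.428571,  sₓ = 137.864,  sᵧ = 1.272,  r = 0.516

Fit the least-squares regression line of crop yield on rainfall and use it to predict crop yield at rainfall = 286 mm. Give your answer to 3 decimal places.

b = r · sᵧ/sₓ = 0.516 · 1.272/137.864 = 0.004761
a = ȳ − b·x̄ = 2.428571 − 0.004761·494.857143 = 0.072623
ŷ(286) = a + b·286 = 0.072623 + 0.004761·286 = 1.434230

1.434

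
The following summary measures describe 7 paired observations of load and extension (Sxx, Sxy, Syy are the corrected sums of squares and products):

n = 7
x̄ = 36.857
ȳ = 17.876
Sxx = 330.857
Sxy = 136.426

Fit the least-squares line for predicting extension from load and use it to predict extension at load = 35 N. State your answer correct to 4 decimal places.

17.1103

b = Sxy/Sxx = 136.426/330.857 = 0.412341
a = ȳ − b·x̄ = 17.876 − 0.412341·36.857 = 2.678337
ŷ(35) = a + b·35 = 2.678337 + 0.412341·35 = 17.110282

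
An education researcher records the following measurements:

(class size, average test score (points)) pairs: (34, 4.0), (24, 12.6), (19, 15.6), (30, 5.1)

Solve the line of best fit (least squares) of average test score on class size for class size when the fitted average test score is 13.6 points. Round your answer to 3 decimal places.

n = 4, Σx = 107, Σy = 37.3, Σxy = 887.8, Σx² = 2993
Sxx = Σx² − (Σx)²/n = 2993 − 2862.25 = 130.75
Sxy = Σxy − (Σx)(Σy)/n = 887.8 − 997.775 = -109.975
b = Sxy/Sxx = -109.975/130.75 = -0.841109
a = ȳ − b·x̄ = 9.325 − (-0.841109)·26.75 = 31.824665
Set a + b·x = 13.6: x = (13.6 − 31.824665) / (-0.841109) = 21.667424

21.667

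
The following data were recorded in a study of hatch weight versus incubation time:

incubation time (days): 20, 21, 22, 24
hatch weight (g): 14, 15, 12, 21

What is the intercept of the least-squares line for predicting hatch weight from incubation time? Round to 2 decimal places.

-20.54

n = 4, Σx = 87, Σy = 62, Σxy = 1363, Σx² = 1901
Sxx = Σx² − (Σx)²/n = 1901 − 1892.25 = 8.75
Sxy = Σxy − (Σx)(Σy)/n = 1363 − 1348.5 = 14.5
b = Sxy/Sxx = 14.5/8.75 = 1.657143
a = ȳ − b·x̄ = 15.5 − 1.657143·21.75 = -20.542857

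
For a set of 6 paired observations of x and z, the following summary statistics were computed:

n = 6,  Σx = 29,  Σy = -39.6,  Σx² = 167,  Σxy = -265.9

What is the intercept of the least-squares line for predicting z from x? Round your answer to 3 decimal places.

6.819

Sxx = Σx² − (Σx)²/n = 167 − 140.166667 = 26.833333
Sxy = Σxy − (Σx)(Σy)/n = -265.9 − (-191.4) = -74.5
b = Sxy/Sxx = -74.5/26.833333 = -2.776398
a = ȳ − b·x̄ = -6.6 − (-2.776398)·4.833333 = 6.819255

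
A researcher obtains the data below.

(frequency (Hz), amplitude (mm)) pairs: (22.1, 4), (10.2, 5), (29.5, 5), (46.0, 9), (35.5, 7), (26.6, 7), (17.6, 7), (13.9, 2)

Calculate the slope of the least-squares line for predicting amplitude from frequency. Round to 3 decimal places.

0.131

n = 8, Σx = 201.4, Σy = 46, Σxy = 1286.6, Σx² = 6049.48
Sxx = Σx² − (Σx)²/n = 6049.48 − 5070.245 = 979.235
Sxy = Σxy − (Σx)(Σy)/n = 1286.6 − 1158.05 = 128.55
b = Sxy/Sxx = 128.55/979.235 = 0.131276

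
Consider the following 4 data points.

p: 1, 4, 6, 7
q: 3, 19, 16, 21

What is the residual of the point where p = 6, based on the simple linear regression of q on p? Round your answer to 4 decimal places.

n = 4, Σx = 18, Σy = 59, Σxy = 322, Σx² = 102
Sxx = Σx² − (Σx)²/n = 102 − 81 = 21
Sxy = Σxy − (Σx)(Σy)/n = 322 − 265.5 = 56.5
b = Sxy/Sxx = 56.5/21 = 2.690476
a = ȳ − b·x̄ = 14.75 − 2.690476·4.5 = 2.642857
ŷ(6) = 2.642857 + 2.690476·6 = 18.785714
residual = y − ŷ = 16 − 18.785714 = -2.785714

-2.7857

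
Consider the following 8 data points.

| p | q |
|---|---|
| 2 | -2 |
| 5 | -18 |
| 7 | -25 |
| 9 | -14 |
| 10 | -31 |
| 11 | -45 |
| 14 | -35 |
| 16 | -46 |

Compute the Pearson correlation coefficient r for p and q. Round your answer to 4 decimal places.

-0.8692

n = 8, Σx = 74, Σy = -216, Σxy = -2426, Σx² = 832, Σy² = 7476
Sxx = Σx² − (Σx)²/n = 832 − 684.5 = 147.5
Sxy = Σxy − (Σx)(Σy)/n = -2426 − (-1998) = -428
Syy = Σy² − (Σy)²/n = 7476 − 5832 = 1644
r = Sxy/√(Sxx·Syy) = -428/√(242490) = -428/492.432737 = -0.869154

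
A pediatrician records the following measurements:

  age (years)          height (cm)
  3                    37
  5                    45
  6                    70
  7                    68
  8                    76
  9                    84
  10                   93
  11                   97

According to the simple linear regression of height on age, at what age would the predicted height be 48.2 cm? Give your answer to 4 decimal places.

4.4216

n = 8, Σx = 59, Σy = 570, Σxy = 4593, Σx² = 485
Sxx = Σx² − (Σx)²/n = 485 − 435.125 = 49.875
Sxy = Σxy − (Σx)(Σy)/n = 4593 − 4203.75 = 389.25
b = Sxy/Sxx = 389.25/49.875 = 7.804511
a = ȳ − b·x̄ = 71.25 − 7.804511·7.375 = 13.691729
Set a + b·x = 48.2: x = (48.2 − 13.691729) / 7.804511 = 4.421580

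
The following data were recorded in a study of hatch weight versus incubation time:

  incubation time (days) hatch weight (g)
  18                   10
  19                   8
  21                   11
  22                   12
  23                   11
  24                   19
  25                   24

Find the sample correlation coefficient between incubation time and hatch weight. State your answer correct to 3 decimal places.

0.828

n = 7, Σx = 152, Σy = 95, Σxy = 2136, Σx² = 3340, Σy² = 1487
Sxx = Σx² − (Σx)²/n = 3340 − 3300.571429 = 39.428571
Sxy = Σxy − (Σx)(Σy)/n = 2136 − 2062.857143 = 73.142857
Syy = Σy² − (Σy)²/n = 1487 − 1289.285714 = 197.714286
r = Sxy/√(Sxx·Syy) = 73.142857/√(7795.591837) = 73.142857/88.292649 = 0.828414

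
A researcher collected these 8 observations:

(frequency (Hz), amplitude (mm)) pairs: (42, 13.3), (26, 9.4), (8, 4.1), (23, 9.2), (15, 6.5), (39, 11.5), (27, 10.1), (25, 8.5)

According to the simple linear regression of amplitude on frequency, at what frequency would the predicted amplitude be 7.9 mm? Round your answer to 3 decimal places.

n = 8, Σx = 205, Σy = 72.6, Σxy = 2078.6, Σx² = 6133
Sxx = Σx² − (Σx)²/n = 6133 − 5253.125 = 879.875
Sxy = Σxy − (Σx)(Σy)/n = 2078.6 − 1860.375 = 218.225
b = Sxy/Sxx = 218.225/879.875 = 0.248018
a = ȳ − b·x̄ = 9.075 − 0.248018·25.625 = 2.719534
Set a + b·x = 7.9: x = (7.9 − 2.719534) / 0.248018 = 20.887444

20.887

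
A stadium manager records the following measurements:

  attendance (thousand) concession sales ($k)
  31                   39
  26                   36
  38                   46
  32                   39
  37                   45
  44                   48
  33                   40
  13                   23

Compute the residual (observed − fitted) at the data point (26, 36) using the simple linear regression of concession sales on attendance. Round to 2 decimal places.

n = 8, Σx = 254, Σy = 316, Σxy = 10537, Σx² = 8668
Sxx = Σx² − (Σx)²/n = 8668 − 8064.5 = 603.5
Sxy = Σxy − (Σx)(Σy)/n = 10537 − 10033 = 504
b = Sxy/Sxx = 504/603.5 = 0.835128
a = ȳ − b·x̄ = 39.5 − 0.835128·31.75 = 12.984673
ŷ(26) = 12.984673 + 0.835128·26 = 34.698012
residual = y − ŷ = 36 − 34.698012 = 1.301988

1.30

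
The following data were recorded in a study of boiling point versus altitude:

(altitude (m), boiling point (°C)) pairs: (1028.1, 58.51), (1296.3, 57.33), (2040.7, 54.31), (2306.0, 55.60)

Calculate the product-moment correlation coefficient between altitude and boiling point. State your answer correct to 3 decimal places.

n = 4, Σx = 6671.1, Σy = 225.75, Σxy = 373515.027, Σx² = 12219475.79, Σy² = 12751.0851
Sxx = Σx² − (Σx)²/n = 12219475.79 − 11125893.8025 = 1093581.9875
Sxy = Σxy − (Σx)(Σy)/n = 373515.027 − 376500.20625 = -2985.17925
Syy = Σy² − (Σy)²/n = 12751.0851 − 12740.765625 = 10.319475
r = Sxy/√(Sxx·Syy) = -2985.17925/√(11285191.980457) = -2985.17925/3359.343981 = -0.888620

-0.889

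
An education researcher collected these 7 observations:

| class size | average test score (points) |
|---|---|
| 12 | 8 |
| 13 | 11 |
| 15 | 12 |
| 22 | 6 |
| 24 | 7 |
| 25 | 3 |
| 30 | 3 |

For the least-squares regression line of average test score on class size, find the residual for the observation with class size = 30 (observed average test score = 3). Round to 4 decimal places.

n = 7, Σx = 141, Σy = 50, Σxy = 884, Σx² = 3123
Sxx = Σx² − (Σx)²/n = 3123 − 2840.142857 = 282.857143
Sxy = Σxy − (Σx)(Σy)/n = 884 − 1007.142857 = -123.142857
b = Sxy/Sxx = -123.142857/282.857143 = -0.435354
a = ȳ − b·x̄ = 7.142857 − (-0.435354)·20.142857 = 15.912121
ŷ(30) = 15.912121 + (-0.435354)·30 = 2.851515
residual = y − ŷ = 3 − 2.851515 = 0.148485

0.1485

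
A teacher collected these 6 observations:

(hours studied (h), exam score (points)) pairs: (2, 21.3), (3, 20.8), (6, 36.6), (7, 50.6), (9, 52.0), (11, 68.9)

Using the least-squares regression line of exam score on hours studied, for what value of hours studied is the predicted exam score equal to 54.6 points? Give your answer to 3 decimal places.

n = 6, Σx = 38, Σy = 250.2, Σxy = 1904.7, Σx² = 300
Sxx = Σx² − (Σx)²/n = 300 − 240.666667 = 59.333333
Sxy = Σxy − (Σx)(Σy)/n = 1904.7 − 1584.6 = 320.1
b = Sxy/Sxx = 320.1/59.333333 = 5.394944
a = ȳ − b·x̄ = 41.7 − 5.394944·6.333333 = 7.532022
Set a + b·x = 54.6: x = (54.6 − 7.532022) / 5.394944 = 8.724461

8.724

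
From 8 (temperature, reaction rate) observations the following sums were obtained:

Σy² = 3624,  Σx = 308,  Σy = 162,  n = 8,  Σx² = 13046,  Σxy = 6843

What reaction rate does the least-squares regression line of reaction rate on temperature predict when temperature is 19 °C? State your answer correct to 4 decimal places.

Sxx = Σx² − (Σx)²/n = 13046 − 11858 = 1188
Sxy = Σxy − (Σx)(Σy)/n = 6843 − 6237 = 606
b = Sxy/Sxx = 606/1188 = 0.510101
a = ȳ − b·x̄ = 20.25 − 0.510101·38.5 = 0.611111
ŷ(19) = a + b·19 = 0.611111 + 0.510101·19 = 10.303030

10.3030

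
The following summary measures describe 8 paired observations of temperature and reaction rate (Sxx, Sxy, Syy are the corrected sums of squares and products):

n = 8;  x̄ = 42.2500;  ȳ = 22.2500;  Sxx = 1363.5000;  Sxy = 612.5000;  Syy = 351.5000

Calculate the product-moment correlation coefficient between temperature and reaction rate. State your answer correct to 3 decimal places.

0.885

r = Sxy/√(Sxx·Syy) = 612.5/√(479270.25) = 612.5/692.293471 = 0.884740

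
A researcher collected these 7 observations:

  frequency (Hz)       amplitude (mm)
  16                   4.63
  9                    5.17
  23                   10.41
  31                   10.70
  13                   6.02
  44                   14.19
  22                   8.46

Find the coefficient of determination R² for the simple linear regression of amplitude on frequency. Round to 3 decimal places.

0.894

n = 7, Σx = 158, Σy = 59.58, Σxy = 1580.48, Σx² = 4416, Σy² = 580.192
Sxx = Σx² − (Σx)²/n = 4416 − 3566.285714 = 849.714286
Sxy = Σxy − (Σx)(Σy)/n = 1580.48 − 1344.805714 = 235.674286
Syy = Σy² − (Σy)²/n = 580.192 − 507.110914 = 73.081086
R² = Sxy²/(Sxx·Syy) = (235.674286)²/(849.714286·73.081086) = 0.894430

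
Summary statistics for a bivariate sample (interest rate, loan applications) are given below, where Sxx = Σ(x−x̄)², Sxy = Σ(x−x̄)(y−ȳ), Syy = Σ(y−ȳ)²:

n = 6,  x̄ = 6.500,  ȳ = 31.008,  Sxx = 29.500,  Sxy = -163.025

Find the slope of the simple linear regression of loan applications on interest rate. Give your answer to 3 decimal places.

-5.526

b = Sxy/Sxx = -163.025/29.5 = -5.526271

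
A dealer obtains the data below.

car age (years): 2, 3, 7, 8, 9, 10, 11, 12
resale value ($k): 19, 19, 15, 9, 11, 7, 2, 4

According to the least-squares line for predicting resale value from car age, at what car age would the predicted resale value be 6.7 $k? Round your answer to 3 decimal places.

n = 8, Σx = 62, Σy = 86, Σxy = 511, Σx² = 572
Sxx = Σx² − (Σx)²/n = 572 − 480.5 = 91.5
Sxy = Σxy − (Σx)(Σy)/n = 511 − 666.5 = -155.5
b = Sxy/Sxx = -155.5/91.5 = -1.699454
a = ȳ − b·x̄ = 10.75 − (-1.699454)·7.75 = 23.920765
Set a + b·x = 6.7: x = (6.7 − 23.920765) / (-1.699454) = 10.133119

10.133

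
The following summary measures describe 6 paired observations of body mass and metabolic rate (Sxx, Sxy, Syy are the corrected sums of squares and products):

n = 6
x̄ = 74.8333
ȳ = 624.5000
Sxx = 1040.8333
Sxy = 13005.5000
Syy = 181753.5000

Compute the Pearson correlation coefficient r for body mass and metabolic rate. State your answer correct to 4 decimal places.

r = Sxy/√(Sxx·Syy) = 13005.5/√(189175095.19155) = 13005.5/13754.093761 = 0.945573

0.9456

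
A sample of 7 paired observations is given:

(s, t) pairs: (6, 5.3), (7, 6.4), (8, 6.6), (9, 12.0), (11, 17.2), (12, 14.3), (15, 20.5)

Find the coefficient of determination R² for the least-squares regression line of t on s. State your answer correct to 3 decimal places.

0.906

n = 7, Σx = 68, Σy = 82.3, Σxy = 905.7, Σx² = 720, Σy² = 1177.19
Sxx = Σx² − (Σx)²/n = 720 − 660.571429 = 59.428571
Sxy = Σxy − (Σx)(Σy)/n = 905.7 − 799.485714 = 106.214286
Syy = Σy² − (Σy)²/n = 1177.19 − 967.612857 = 209.577143
R² = Sxy²/(Sxx·Syy) = (106.214286)²/(59.428571·209.577143) = 0.905788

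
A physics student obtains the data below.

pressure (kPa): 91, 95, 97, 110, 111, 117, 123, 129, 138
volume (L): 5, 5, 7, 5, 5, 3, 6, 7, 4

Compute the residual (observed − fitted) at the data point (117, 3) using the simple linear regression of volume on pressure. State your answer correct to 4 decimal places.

-2.1734

n = 9, Σx = 1011, Σy = 47, Σxy = 5258, Σx² = 115639
Sxx = Σx² − (Σx)²/n = 115639 − 113569 = 2070
Sxy = Σxy − (Σx)(Σy)/n = 5258 − 5279.666667 = -21.666667
b = Sxy/Sxx = -21.666667/2070 = -0.010467
a = ȳ − b·x̄ = 5.222222 − (-0.010467)·112.333333 = 6.398014
ŷ(117) = 6.398014 + (-0.010467)·117 = 5.173376
residual = y − ŷ = 3 − 5.173376 = -2.173376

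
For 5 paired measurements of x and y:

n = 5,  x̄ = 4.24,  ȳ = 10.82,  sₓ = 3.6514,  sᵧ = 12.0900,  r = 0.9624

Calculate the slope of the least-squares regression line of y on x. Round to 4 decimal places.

b = r · sᵧ/sₓ = 0.9624 · 12.09/3.6514 = 3.186563

3.1866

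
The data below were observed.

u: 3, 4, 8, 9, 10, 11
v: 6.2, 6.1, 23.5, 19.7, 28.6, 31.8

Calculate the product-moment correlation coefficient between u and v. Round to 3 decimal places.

0.971

n = 6, Σx = 45, Σy = 115.9, Σxy = 1044.1, Σx² = 391, Σy² = 2845.19
Sxx = Σx² − (Σx)²/n = 391 − 337.5 = 53.5
Sxy = Σxy − (Σx)(Σy)/n = 1044.1 − 869.25 = 174.85
Syy = Σy² − (Σy)²/n = 2845.19 − 2238.801667 = 606.388333
r = Sxy/√(Sxx·Syy) = 174.85/√(32441.775833) = 174.85/180.116007 = 0.970763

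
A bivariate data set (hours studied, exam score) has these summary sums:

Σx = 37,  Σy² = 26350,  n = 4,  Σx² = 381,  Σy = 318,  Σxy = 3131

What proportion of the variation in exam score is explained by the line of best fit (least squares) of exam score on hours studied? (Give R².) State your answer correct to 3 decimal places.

0.867

Sxx = Σx² − (Σx)²/n = 381 − 342.25 = 38.75
Sxy = Σxy − (Σx)(Σy)/n = 3131 − 2941.5 = 189.5
Syy = Σy² − (Σy)²/n = 26350 − 25281 = 1069
R² = Sxy²/(Sxx·Syy) = (189.5)²/(38.75·1069) = 0.866900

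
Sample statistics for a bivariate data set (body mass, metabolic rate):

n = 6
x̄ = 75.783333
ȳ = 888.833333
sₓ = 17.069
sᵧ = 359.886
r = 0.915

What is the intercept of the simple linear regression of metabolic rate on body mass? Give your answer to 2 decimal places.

b = r · sᵧ/sₓ = 0.915 · 359.886/17.069 = 19.292032
a = ȳ − b·x̄ = 888.833333 − 19.292032·75.783333 = -573.181134

-573.18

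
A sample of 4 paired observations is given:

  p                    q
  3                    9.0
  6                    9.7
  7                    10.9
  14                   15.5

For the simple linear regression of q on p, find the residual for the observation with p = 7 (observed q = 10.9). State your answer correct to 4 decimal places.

-0.0654

n = 4, Σx = 30, Σy = 45.1, Σxy = 378.5, Σx² = 290
Sxx = Σx² − (Σx)²/n = 290 − 225 = 65
Sxy = Σxy − (Σx)(Σy)/n = 378.5 − 338.25 = 40.25
b = Sxy/Sxx = 40.25/65 = 0.619231
a = ȳ − b·x̄ = 11.275 − 0.619231·7.5 = 6.630769
ŷ(7) = 6.630769 + 0.619231·7 = 10.965385
residual = y − ŷ = 10.9 − 10.965385 = -0.065385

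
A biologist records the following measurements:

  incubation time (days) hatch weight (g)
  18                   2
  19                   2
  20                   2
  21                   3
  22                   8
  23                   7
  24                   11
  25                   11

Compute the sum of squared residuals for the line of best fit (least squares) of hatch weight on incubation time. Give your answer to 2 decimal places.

n = 8, Σx = 172, Σy = 46, Σxy = 1053, Σx² = 3740, Σy² = 376
Sxx = Σx² − (Σx)²/n = 3740 − 3698 = 42
Sxy = Σxy − (Σx)(Σy)/n = 1053 − 989 = 64
Syy = Σy² − (Σy)²/n = 376 − 264.5 = 111.5
b = Sxy/Sxx = 64/42 = 1.523810
SSE = Syy − b·Sxy = 111.5 − 1.523810·64 = 13.976190

13.98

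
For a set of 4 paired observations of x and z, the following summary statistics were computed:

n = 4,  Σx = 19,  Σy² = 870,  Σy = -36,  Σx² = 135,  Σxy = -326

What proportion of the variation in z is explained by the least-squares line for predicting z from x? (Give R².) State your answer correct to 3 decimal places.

Sxx = Σx² − (Σx)²/n = 135 − 90.25 = 44.75
Sxy = Σxy − (Σx)(Σy)/n = -326 − (-171) = -155
Syy = Σy² − (Σy)²/n = 870 − 324 = 546
R² = Sxy²/(Sxx·Syy) = (-155)²/(44.75·546) = 0.983281

0.983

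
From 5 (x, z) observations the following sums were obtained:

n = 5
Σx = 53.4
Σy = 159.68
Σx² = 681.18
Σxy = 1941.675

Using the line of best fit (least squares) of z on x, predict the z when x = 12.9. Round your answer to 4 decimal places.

36.6675

Sxx = Σx² − (Σx)²/n = 681.18 − 570.312 = 110.868
Sxy = Σxy − (Σx)(Σy)/n = 1941.675 − 1705.3824 = 236.2926
b = Sxy/Sxx = 236.2926/110.868 = 2.131297
a = ȳ − b·x̄ = 31.936 − 2.131297·10.68 = 9.173751
ŷ(12.9) = a + b·12.9 = 9.173751 + 2.131297·12.9 = 36.667479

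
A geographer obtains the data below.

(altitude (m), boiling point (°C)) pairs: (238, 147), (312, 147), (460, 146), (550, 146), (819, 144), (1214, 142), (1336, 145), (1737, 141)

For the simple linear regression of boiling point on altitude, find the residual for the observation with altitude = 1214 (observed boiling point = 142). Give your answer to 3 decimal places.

n = 8, Σx = 6666, Σy = 1158, Σxy = 957271, Σx² = 7614710
Sxx = Σx² − (Σx)²/n = 7614710 − 5554444.5 = 2060265.5
Sxy = Σxy − (Σx)(Σy)/n = 957271 − 964903.5 = -7632.5
b = Sxy/Sxx = -7632.5/2060265.5 = -0.003705
a = ȳ − b·x̄ = 144.75 − (-0.003705)·833.25 = 147.836874
ŷ(1214) = 147.836874 + (-0.003705)·1214 = 143.339466
residual = y − ŷ = 142 − 143.339466 = -1.339466

-1.339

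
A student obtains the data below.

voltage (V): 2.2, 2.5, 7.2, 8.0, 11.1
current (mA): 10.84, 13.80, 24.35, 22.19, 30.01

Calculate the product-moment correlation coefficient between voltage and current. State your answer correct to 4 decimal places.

0.9794

n = 5, Σx = 31, Σy = 101.19, Σxy = 744.299, Σx² = 250.14, Σy² = 2293.8643
Sxx = Σx² − (Σx)²/n = 250.14 − 192.2 = 57.94
Sxy = Σxy − (Σx)(Σy)/n = 744.299 − 627.378 = 116.921
Syy = Σy² − (Σy)²/n = 2293.8643 − 2047.88322 = 245.98108
r = Sxy/√(Sxx·Syy) = 116.921/√(14252.143775) = 116.921/119.382343 = 0.979383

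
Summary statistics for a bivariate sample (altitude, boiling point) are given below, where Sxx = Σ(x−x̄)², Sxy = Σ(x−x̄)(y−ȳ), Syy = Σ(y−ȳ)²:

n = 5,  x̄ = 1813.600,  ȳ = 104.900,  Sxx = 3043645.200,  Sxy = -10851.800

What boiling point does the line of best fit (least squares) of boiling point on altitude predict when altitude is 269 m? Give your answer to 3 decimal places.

110.407

b = Sxy/Sxx = -10851.8/3043645.2 = -0.003565
a = ȳ − b·x̄ = 104.9 − (-0.003565)·1813.6 = 111.366202
ŷ(269) = a + b·269 = 111.366202 + (-0.003565)·269 = 110.407110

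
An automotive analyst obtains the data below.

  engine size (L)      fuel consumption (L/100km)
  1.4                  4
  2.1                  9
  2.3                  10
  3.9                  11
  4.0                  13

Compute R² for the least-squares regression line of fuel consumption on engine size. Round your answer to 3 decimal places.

0.770

n = 5, Σx = 13.7, Σy = 47, Σxy = 142.4, Σx² = 42.87, Σy² = 487
Sxx = Σx² − (Σx)²/n = 42.87 − 37.538 = 5.332
Sxy = Σxy − (Σx)(Σy)/n = 142.4 − 128.78 = 13.62
Syy = Σy² − (Σy)²/n = 487 − 441.8 = 45.2
R² = Sxy²/(Sxx·Syy) = (13.62)²/(5.332·45.2) = 0.769707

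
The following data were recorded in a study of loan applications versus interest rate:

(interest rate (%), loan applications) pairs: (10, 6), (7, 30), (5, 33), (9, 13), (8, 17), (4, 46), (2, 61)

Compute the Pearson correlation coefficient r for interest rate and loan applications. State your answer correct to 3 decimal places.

n = 7, Σx = 45, Σy = 206, Σxy = 994, Σx² = 339, Σy² = 8320
Sxx = Σx² − (Σx)²/n = 339 − 289.285714 = 49.714286
Sxy = Σxy − (Σx)(Σy)/n = 994 − 1324.285714 = -330.285714
Syy = Σy² − (Σy)²/n = 8320 − 6062.285714 = 2257.714286
r = Sxy/√(Sxx·Syy) = -330.285714/√(112240.653061) = -330.285714/335.023362 = -0.985859

-0.986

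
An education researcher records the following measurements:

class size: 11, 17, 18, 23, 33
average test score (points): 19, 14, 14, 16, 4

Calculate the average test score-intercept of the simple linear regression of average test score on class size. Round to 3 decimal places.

26.022

n = 5, Σx = 102, Σy = 67, Σxy = 1199, Σx² = 2352
Sxx = Σx² − (Σx)²/n = 2352 − 2080.8 = 271.2
Sxy = Σxy − (Σx)(Σy)/n = 1199 − 1366.8 = -167.8
b = Sxy/Sxx = -167.8/271.2 = -0.618732
a = ȳ − b·x̄ = 13.4 − (-0.618732)·20.4 = 26.022124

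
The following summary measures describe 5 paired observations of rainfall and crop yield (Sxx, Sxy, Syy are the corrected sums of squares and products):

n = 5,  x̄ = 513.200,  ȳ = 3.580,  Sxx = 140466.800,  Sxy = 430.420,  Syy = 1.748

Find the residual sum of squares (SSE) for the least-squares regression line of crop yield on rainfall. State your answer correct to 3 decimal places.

b = Sxy/Sxx = 430.42/140466.8 = 0.003064
SSE = Syy − b·Sxy = 1.748 − 0.003064·430.42 = 0.429102

0.429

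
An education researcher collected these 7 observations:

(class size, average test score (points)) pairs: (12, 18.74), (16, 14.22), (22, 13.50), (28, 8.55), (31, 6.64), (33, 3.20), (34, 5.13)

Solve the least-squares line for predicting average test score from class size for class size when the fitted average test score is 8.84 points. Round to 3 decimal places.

n = 7, Σx = 176, Σy = 69.98, Σxy = 1474.66, Σx² = 4874
Sxx = Σx² − (Σx)²/n = 4874 − 4425.142857 = 448.857143
Sxy = Σxy − (Σx)(Σy)/n = 1474.66 − 1759.497143 = -284.837143
b = Sxy/Sxx = -284.837143/448.857143 = -0.634583
a = ȳ − b·x̄ = 9.997143 − (-0.634583)·25.142857 = 25.952374
Set a + b·x = 8.84: x = (8.84 − 25.952374) / (-0.634583) = 26.966327

26.966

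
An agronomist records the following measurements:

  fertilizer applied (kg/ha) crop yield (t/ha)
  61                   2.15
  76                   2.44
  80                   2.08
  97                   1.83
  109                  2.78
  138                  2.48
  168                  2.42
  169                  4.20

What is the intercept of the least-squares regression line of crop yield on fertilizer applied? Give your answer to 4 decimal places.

n = 8, Σx = 898, Σy = 20.38, Σxy = 2422.12, Σx² = 113016
Sxx = Σx² − (Σx)²/n = 113016 − 100800.5 = 12215.5
Sxy = Σxy − (Σx)(Σy)/n = 2422.12 − 2287.655 = 134.465
b = Sxy/Sxx = 134.465/12215.5 = 0.011008
a = ȳ − b·x̄ = 2.5475 − 0.011008·112.25 = 1.311882

1.3119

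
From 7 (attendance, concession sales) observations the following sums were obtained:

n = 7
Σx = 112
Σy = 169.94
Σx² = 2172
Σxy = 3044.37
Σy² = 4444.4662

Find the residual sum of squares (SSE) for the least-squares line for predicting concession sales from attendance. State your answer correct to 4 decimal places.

40.2833

Sxx = Σx² − (Σx)²/n = 2172 − 1792 = 380
Sxy = Σxy − (Σx)(Σy)/n = 3044.37 − 2719.04 = 325.33
Syy = Σy² − (Σy)²/n = 4444.4662 − 4125.657657 = 318.808543
b = Sxy/Sxx = 325.33/380 = 0.856132
SSE = Syy − b·Sxy = 318.808543 − 0.856132·325.33 = 40.283256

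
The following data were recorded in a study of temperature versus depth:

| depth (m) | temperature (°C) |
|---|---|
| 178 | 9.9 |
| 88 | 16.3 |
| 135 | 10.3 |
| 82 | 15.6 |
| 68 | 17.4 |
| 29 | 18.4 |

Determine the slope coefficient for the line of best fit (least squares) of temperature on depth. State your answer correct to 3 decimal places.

-0.066

n = 6, Σx = 580, Σy = 87.9, Σxy = 7583.1, Σx² = 69842
Sxx = Σx² − (Σx)²/n = 69842 − 56066.666667 = 13775.333333
Sxy = Σxy − (Σx)(Σy)/n = 7583.1 − 8497 = -913.9
b = Sxy/Sxx = -913.9/13775.333333 = -0.066343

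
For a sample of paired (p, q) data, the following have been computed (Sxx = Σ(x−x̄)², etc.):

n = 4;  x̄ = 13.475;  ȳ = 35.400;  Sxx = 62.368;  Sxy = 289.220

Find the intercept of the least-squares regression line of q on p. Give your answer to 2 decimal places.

b = Sxy/Sxx = 289.22/62.368 = 4.637314
a = ȳ − b·x̄ = 35.4 − 4.637314·13.475 = -27.087806

-27.09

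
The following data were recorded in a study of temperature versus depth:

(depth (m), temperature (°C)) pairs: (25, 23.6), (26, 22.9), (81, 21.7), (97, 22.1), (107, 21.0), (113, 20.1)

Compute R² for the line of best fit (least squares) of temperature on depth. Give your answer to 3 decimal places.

n = 6, Σx = 449, Σy = 131.4, Σxy = 9605.1, Σx² = 41489, Σy² = 2885.68
Sxx = Σx² − (Σx)²/n = 41489 − 33600.166667 = 7888.833333
Sxy = Σxy − (Σx)(Σy)/n = 9605.1 − 9833.1 = -228
Syy = Σy² − (Σy)²/n = 2885.68 − 2877.66 = 8.02
R² = Sxy²/(Sxx·Syy) = (-228)²/(7888.833333·8.02) = 0.821642

0.822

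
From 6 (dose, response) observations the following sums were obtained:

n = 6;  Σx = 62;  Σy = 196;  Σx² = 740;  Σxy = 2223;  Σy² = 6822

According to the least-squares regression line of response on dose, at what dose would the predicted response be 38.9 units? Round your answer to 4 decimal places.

Sxx = Σx² − (Σx)²/n = 740 − 640.666667 = 99.333333
Sxy = Σxy − (Σx)(Σy)/n = 2223 − 2025.333333 = 197.666667
b = Sxy/Sxx = 197.666667/99.333333 = 1.989933
a = ȳ − b·x̄ = 32.666667 − 1.989933·10.333333 = 12.104027
Set a + b·x = 38.9: x = (38.9 − 12.104027) / 1.989933 = 13.465767

13.4658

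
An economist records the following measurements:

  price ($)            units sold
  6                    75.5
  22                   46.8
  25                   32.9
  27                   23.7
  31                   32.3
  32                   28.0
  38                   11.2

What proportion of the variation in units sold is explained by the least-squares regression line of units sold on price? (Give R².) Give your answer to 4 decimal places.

0.9240

n = 7, Σx = 181, Σy = 250.4, Σxy = 5267.9, Σx² = 5303, Σy² = 11487.32
Sxx = Σx² − (Σx)²/n = 5303 − 4680.142857 = 622.857143
Sxy = Σxy − (Σx)(Σy)/n = 5267.9 − 6474.628571 = -1206.728571
Syy = Σy² − (Σy)²/n = 11487.32 − 8957.165714 = 2530.154286
R² = Sxy²/(Sxx·Syy) = (-1206.728571)²/(622.857143·2530.154286) = 0.924025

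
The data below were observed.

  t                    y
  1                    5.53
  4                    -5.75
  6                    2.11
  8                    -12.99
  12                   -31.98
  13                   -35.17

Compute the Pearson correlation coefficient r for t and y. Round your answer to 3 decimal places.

n = 6, Σx = 44, Σy = -78.25, Σxy = -949.7, Σx² = 430, Σy² = 2496.4849
Sxx = Σx² − (Σx)²/n = 430 − 322.666667 = 107.333333
Sxy = Σxy − (Σx)(Σy)/n = -949.7 − (-573.833333) = -375.866667
Syy = Σy² − (Σy)²/n = 2496.4849 − 1020.510417 = 1475.974483
r = Sxy/√(Sxx·Syy) = -375.866667/√(158421.261211) = -375.866667/398.021684 = -0.944337

-0.944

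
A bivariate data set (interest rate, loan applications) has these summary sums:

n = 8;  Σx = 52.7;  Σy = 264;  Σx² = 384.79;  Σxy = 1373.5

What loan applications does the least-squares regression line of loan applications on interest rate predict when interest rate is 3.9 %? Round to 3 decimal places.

Sxx = Σx² − (Σx)²/n = 384.79 − 347.16125 = 37.62875
Sxy = Σxy − (Σx)(Σy)/n = 1373.5 − 1739.1 = -365.6
b = Sxy/Sxx = -365.6/37.62875 = -9.715975
a = ȳ − b·x̄ = 33 − (-9.715975)·6.5875 = 97.003986
ŷ(3.9) = a + b·3.9 = 97.003986 + (-9.715975)·3.9 = 59.111683

59.112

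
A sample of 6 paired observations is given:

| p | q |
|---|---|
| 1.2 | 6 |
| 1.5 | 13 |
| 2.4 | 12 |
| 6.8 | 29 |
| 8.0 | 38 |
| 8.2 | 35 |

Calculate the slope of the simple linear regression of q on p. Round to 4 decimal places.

3.9910

n = 6, Σx = 28.1, Σy = 133, Σxy = 843.7, Σx² = 186.93
Sxx = Σx² − (Σx)²/n = 186.93 − 131.601667 = 55.328333
Sxy = Σxy − (Σx)(Σy)/n = 843.7 − 622.883333 = 220.816667
b = Sxy/Sxx = 220.816667/55.328333 = 3.991023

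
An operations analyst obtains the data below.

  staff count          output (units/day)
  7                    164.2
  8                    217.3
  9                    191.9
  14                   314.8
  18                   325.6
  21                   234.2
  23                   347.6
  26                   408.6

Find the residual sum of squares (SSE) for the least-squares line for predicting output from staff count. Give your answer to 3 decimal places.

14913.991

n = 8, Σx = 126, Σy = 2204.2, Σxy = 38419.5, Σx² = 2360, Σy² = 658750.3
Sxx = Σx² − (Σx)²/n = 2360 − 1984.5 = 375.5
Sxy = Σxy − (Σx)(Σy)/n = 38419.5 − 34716.15 = 3703.35
Syy = Σy² − (Σy)²/n = 658750.3 − 607312.205 = 51438.095
b = Sxy/Sxx = 3703.35/375.5 = 9.862450
SSE = Syy − b·Sxy = 51438.095 − 9.862450·3703.35 = 14913.990546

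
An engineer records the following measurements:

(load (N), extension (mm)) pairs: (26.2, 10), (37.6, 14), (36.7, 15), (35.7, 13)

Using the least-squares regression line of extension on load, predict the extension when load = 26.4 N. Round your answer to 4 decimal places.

10.0482

n = 4, Σx = 136.2, Σy = 52, Σxy = 1803, Σx² = 4721.58
Sxx = Σx² − (Σx)²/n = 4721.58 − 4637.61 = 83.97
Sxy = Σxy − (Σx)(Σy)/n = 1803 − 1770.6 = 32.4
b = Sxy/Sxx = 32.4/83.97 = 0.385852
a = ȳ − b·x̄ = 13 − 0.385852·34.05 = -0.138264
ŷ(26.4) = a + b·26.4 = -0.138264 + 0.385852·26.4 = 10.048232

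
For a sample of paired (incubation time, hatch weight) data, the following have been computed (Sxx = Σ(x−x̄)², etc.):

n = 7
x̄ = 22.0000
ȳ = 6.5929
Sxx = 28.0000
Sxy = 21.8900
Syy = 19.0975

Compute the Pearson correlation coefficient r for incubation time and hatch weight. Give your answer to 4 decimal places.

0.9466

r = Sxy/√(Sxx·Syy) = 21.89/√(534.73) = 21.89/23.124230 = 0.946626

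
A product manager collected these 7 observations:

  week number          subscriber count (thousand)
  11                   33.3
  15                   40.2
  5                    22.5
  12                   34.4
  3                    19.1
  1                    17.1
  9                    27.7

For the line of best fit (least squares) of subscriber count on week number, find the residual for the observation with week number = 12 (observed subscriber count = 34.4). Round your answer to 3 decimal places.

-0.038

n = 7, Σx = 56, Σy = 194.3, Σxy = 1818.3, Σx² = 606
Sxx = Σx² − (Σx)²/n = 606 − 448 = 158
Sxy = Σxy − (Σx)(Σy)/n = 1818.3 − 1554.4 = 263.9
b = Sxy/Sxx = 263.9/158 = 1.670253
a = ȳ − b·x̄ = 27.757143 − 1.670253·8 = 14.395118
ŷ(12) = 14.395118 + 1.670253·12 = 34.438156
residual = y − ŷ = 34.4 − 34.438156 = -0.038156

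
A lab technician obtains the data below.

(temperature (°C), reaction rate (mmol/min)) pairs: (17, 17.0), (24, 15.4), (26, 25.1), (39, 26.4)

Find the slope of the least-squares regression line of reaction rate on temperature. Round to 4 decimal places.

0.4642

n = 4, Σx = 106, Σy = 83.9, Σxy = 2340.8, Σx² = 3062
Sxx = Σx² − (Σx)²/n = 3062 − 2809 = 253
Sxy = Σxy − (Σx)(Σy)/n = 2340.8 − 2223.35 = 117.45
b = Sxy/Sxx = 117.45/253 = 0.464229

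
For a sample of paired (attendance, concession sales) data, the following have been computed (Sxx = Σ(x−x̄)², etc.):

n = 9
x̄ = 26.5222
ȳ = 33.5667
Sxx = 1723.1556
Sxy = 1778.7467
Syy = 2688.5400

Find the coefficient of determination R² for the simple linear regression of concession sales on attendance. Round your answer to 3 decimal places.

0.683

R² = Sxy²/(Sxx·Syy) = (1778.7467)²/(1723.1556·2688.54) = 0.682947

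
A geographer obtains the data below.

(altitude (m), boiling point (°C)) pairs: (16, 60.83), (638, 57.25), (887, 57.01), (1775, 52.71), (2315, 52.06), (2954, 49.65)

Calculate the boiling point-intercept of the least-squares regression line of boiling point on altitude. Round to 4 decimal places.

n = 6, Σx = 8585, Σy = 329.51, Σxy = 448811.9, Σx² = 18430035
Sxx = Σx² − (Σx)²/n = 18430035 − 12283704.166667 = 6146330.833333
Sxy = Σxy − (Σx)(Σy)/n = 448811.9 − 471473.891667 = -22661.991667
b = Sxy/Sxx = -22661.991667/6146330.833333 = -0.003687
a = ȳ − b·x̄ = 54.918333 − (-0.003687)·1430.833333 = 60.193925

60.1939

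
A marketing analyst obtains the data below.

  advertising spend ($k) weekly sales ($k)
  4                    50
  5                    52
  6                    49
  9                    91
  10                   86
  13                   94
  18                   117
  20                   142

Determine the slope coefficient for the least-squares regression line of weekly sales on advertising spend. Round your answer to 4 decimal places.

n = 8, Σx = 85, Σy = 681, Σxy = 8601, Σx² = 1151
Sxx = Σx² − (Σx)²/n = 1151 − 903.125 = 247.875
Sxy = Σxy − (Σx)(Σy)/n = 8601 − 7235.625 = 1365.375
b = Sxy/Sxx = 1365.375/247.875 = 5.508321

5.5083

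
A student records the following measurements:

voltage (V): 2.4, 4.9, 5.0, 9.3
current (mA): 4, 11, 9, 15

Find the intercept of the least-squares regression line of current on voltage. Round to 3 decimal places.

n = 4, Σx = 21.6, Σy = 39, Σxy = 248, Σx² = 141.26
Sxx = Σx² − (Σx)²/n = 141.26 − 116.64 = 24.62
Sxy = Σxy − (Σx)(Σy)/n = 248 − 210.6 = 37.4
b = Sxy/Sxx = 37.4/24.62 = 1.519090
a = ȳ − b·x̄ = 9.75 − 1.519090·5.4 = 1.546913

1.547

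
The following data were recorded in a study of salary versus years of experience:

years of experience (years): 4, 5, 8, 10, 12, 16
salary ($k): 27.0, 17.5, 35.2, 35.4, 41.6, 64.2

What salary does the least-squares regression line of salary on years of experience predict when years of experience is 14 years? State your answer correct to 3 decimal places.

52.759

n = 6, Σx = 55, Σy = 220.9, Σxy = 2357.5, Σx² = 605
Sxx = Σx² − (Σx)²/n = 605 − 504.166667 = 100.833333
Sxy = Σxy − (Σx)(Σy)/n = 2357.5 − 2024.916667 = 332.583333
b = Sxy/Sxx = 332.583333/100.833333 = 3.298347
a = ȳ − b·x̄ = 36.816667 − 3.298347·9.166667 = 6.581818
ŷ(14) = a + b·14 = 6.581818 + 3.298347·14 = 52.758678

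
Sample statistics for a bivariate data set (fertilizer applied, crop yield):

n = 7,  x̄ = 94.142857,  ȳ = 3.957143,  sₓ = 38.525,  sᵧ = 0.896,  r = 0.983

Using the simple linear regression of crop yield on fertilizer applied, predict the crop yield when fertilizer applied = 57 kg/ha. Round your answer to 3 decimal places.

b = r · sᵧ/sₓ = 0.983 · 0.896/38.525 = 0.022862
a = ȳ − b·x̄ = 3.957143 − 0.022862·94.142857 = 1.804826
ŷ(57) = a + b·57 = 1.804826 + 0.022862·57 = 3.107974

3.108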